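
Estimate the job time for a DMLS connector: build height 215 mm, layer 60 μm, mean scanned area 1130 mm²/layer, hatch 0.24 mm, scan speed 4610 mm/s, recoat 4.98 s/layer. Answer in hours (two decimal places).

Layers = ⌈215/0.06⌉ = 3584.
Hatch length per layer: 1130 / 0.24 → 4708.3 mm.
Per-layer scan time = 4708.3 / 4610, so 1.0213 s.
Per-layer time = 1.0213 + 4.98 = 6.0013 s.
Build time = 3584 × 6.0013 = 21508.6592 s = 5.97 hours.

5.97 hours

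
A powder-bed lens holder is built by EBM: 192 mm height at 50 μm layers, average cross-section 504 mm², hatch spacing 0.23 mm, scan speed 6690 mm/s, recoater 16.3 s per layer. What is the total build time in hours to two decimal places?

17.74 hours

Layer count = ceil(192 / 0.05) = 3840.
Scan path per layer = 504 / 0.23 = 2191.3 mm.
Per-layer scan time = 2191.3 / 6690 = 0.3275 s.
Layer cycle: 0.3275 + 16.3 → 16.6275 s.
Build time = 3840 × 16.6275 = 63849.6 s = 17.74 hours.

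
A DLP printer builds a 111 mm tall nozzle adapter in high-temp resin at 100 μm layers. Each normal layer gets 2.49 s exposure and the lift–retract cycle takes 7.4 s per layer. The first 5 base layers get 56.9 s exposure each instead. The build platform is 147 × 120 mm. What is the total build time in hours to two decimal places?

Layer count = ceil(111 / 0.1) = 1110.
Bottom layers = 5 × (56.9 + 7.4), so 321.5 s.
Remaining layers = 1105 × (2.49 + 7.4), so 10928.45 s.
Sum: 321.5 + 10928.45 = 11249.95 s → 3.12 hours.

3.12 hours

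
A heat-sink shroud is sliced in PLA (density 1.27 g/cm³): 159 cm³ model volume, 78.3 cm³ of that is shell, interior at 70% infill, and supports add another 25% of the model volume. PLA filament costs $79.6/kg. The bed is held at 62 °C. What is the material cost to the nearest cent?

Interior volume = 159 − 78.3, so 80.7 cm³.
Infill volume = 0.70 × 80.7 = 56.49 cm³.
Support: 0.25 × 159 → 39.75 cm³.
Deposited volume = 78.3 + 56.49 + 39.75, so 174.54 cm³.
Mass = 174.54 × 1.27, so 221.6658 g.
Cost = 221.6658 g / 1000 × $79.6/kg = $17.64.

$17.64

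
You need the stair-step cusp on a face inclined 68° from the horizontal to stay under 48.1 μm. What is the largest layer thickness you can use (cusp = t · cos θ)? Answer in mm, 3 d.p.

0.128 mm

cos(68°) = 0.3746; t_max = 0.0481/0.3746 = 0.128 mm.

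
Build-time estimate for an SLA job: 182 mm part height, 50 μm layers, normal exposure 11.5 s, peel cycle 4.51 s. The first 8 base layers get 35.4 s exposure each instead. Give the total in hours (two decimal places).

Number of layers: 182 / 0.05 → 3640 (rounded up).
Burn-in layers = 8 × (35.4 + 4.51), so 319.28 s.
Normal layers = 3632 × (11.5 + 4.51), so 58148.32 s.
Total = 319.28 + 58148.32 = 58467.6 s = 16.24 hours.

16.24 hours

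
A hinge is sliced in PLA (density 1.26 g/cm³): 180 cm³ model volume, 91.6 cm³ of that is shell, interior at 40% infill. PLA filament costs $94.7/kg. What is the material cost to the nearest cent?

Infill region = 180 − 91.6 = 88.4 cm³.
Deposited infill = 0.40 × 88.4 = 35.36 cm³.
Total extruded: 91.6 + 35.36 → 126.96 cm³.
Mass = 126.96 × 1.26, so 159.9696 g.
Cost = 159.9696 g / 1000 × $94.7/kg = $15.15.

$15.15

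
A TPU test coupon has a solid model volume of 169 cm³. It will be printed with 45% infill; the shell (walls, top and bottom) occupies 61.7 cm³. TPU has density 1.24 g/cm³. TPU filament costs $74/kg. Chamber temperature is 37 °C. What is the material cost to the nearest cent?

Infill region: 169 − 61.7 → 107.3 cm³.
Infill volume = 0.45 × 107.3, so 48.285 cm³.
Total extruded: 61.7 + 48.285 → 109.985 cm³.
Mass = 109.985 × 1.24 = 136.3814 g.
Cost = 136.3814 g / 1000 × $74/kg = $10.09.

$10.09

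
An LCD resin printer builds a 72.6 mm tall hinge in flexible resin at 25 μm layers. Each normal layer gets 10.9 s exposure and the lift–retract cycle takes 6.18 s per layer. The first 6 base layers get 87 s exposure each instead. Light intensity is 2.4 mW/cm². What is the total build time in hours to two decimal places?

13.90 hours

Number of layers: 72.6 / 0.025 → 2904 (rounded up).
Burn-in layers = 6 × (87 + 6.18), so 559.08 s.
Remaining layers = 2898 × (10.9 + 6.18) = 49497.84 s.
Sum: 559.08 + 49497.84 = 50056.92 s → 13.90 hours.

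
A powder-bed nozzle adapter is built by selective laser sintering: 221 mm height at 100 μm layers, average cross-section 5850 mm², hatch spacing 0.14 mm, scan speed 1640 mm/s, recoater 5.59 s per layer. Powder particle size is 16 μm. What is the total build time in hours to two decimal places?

19.07 hours

Layer count = ceil(221 / 0.1) = 2210.
Per-layer scan distance = 5850 / 0.14 = 41785.7 mm.
Laser time per layer = 41785.7 / 1640, so 25.4791 s.
Per-layer time = 25.4791 + 5.59 = 31.0691 s.
Build time = 2210 × 31.0691 = 68662.711 s = 19.07 hours.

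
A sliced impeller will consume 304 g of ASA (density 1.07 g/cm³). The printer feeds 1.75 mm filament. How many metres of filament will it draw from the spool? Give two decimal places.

Extruded volume: 304/1.07 = 284.1121 cm³ (284112.1 mm³).
Filament cross-section = π × (1.75/2)² = 2.4053 mm².
L = V/A = 284112.1/2.4053 = 118119.2 mm → 118.12 m.

118.12 m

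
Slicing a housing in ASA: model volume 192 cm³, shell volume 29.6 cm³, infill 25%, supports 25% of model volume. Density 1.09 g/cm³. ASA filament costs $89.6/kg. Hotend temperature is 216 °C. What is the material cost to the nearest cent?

Volume inside the shell = 192 − 29.6, so 162.4 cm³.
Infill deposited: 0.25 × 162.4 → 40.6 cm³.
Support = 0.25 × 192 = 48 cm³.
Total extruded: 29.6 + 40.6 + 48 → 118.2 cm³.
Mass = 118.2 × 1.09 = 128.838 g.
Cost = 128.838 g / 1000 × $89.6/kg = $11.54.

$11.54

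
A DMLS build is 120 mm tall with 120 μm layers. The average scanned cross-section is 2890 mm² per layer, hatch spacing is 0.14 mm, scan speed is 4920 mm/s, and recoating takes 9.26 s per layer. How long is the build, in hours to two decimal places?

3.74 hours

Layer count = ceil(120 / 0.12) = 1000.
Scan path per layer = 2890 / 0.14, so 20642.9 mm.
Scan time per layer = 20642.9 / 4920 = 4.1957 s.
Per-layer time = 4.1957 + 9.26 = 13.4557 s.
Build time = 1000 × 13.4557 = 13455.7 s = 3.74 hours.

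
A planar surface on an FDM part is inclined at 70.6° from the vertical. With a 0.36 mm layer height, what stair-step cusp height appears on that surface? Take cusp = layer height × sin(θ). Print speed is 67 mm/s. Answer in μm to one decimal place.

339.6 μm

sin(70.6°) = 0.9432, so cusp = 0.36 × 0.9432 = 0.339552 mm → 339.6 μm.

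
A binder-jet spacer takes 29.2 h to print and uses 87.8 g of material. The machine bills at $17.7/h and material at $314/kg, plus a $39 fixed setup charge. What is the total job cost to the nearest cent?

$583.41

Time charge = 17.7 × 29.2, so $516.84.
Material charge: 314 × 87.8/1000 → $27.5692.
Adding setup: 516.84 + 27.5692 + 39 → 583.4092 ≈ $583.41.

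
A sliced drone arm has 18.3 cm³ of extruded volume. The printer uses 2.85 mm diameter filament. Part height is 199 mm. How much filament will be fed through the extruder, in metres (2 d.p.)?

Cross-section of 2.85 mm filament: π·(2.85/2)² = 6.3794 mm².
Length = 18.3 cm³ / 6.3794 mm² = 18300 / 6.3794 = 2868.61 mm = 2.87 m.

2.87 m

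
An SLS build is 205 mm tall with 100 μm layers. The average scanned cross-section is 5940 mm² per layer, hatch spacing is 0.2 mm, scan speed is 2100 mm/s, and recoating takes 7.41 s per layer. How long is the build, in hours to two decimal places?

Number of layers: 205 / 0.1 → 2050 (rounded up).
Hatch length per layer: 5940 / 0.2 → 29700 mm.
Scan time per layer = 29700 / 2100, so 14.1429 s.
Time per layer = 14.1429 + 7.41 = 21.5529 s.
Build time = 2050 × 21.5529 = 44183.445 s = 12.27 hours.

12.27 hours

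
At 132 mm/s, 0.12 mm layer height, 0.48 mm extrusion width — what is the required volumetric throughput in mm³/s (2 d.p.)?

7.60

A: 0.12 × 0.48 → 0.0576 mm².
Q = v·A = 132 × 0.0576 = 7.60 mm³/s.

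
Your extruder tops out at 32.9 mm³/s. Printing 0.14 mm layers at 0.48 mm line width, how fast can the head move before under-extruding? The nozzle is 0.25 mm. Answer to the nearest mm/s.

Extrusion cross-section = 0.14 × 0.48 = 0.0672 mm².
v_max = Q/A = 32.9/0.0672 = 489.58 mm/s → 490 mm/s.

490 mm/s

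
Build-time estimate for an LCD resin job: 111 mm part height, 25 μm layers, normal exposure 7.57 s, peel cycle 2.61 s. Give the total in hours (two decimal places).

Layers = ⌈111/0.025⌉ = 4440.
Per-layer time = 7.57 + 2.61 = 10.18 s.
Build time: 4440 × 10.18 s = 45199.2 s, i.e. 12.56 hours.

12.56 hours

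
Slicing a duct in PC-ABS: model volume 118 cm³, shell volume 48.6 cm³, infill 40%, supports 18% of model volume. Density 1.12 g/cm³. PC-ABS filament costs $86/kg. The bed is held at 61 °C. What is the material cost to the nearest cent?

Interior volume: 118 − 48.6 → 69.4 cm³.
Infill volume: 0.40 × 69.4 → 27.76 cm³.
Support: 0.18 × 118 → 21.24 cm³.
Deposited volume = 48.6 + 27.76 + 21.24, so 97.6 cm³.
Mass = 97.6 × 1.12 = 109.312 g.
At $86/kg: 109.312/1000 × 86 = $9.40.

$9.40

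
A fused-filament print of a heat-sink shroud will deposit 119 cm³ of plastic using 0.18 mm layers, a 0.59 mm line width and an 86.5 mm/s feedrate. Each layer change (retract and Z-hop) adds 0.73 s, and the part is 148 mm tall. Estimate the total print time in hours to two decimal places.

Line area = 0.18 × 0.59, so 0.1062 mm².
Toolpath length = 119 cm³ / 0.1062 mm² = 119000 / 0.1062 = 1120527.3 mm.
Print-move time = 1120527.3 / 86.5, so 12954.1 s.
Layer count = ceil(148 / 0.18) = 823.
Layer-change overhead = 823 × 0.73, so 600.79 s.
Total = 12954.1 + 600.79 = 13554.89 s = 3.77 hours.

3.77 hours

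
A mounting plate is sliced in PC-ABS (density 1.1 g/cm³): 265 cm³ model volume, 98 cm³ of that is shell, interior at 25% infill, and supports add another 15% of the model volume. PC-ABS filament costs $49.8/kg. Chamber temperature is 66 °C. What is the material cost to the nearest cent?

Volume inside the shell: 265 − 98 → 167 cm³.
Deposited infill = 0.25 × 167, so 41.75 cm³.
Support: 0.15 × 265 → 39.75 cm³.
Total printed volume: 98 + 41.75 + 39.75 → 179.5 cm³.
Mass = 179.5 × 1.1, so 197.45 g.
Cost = 197.45 g / 1000 × $49.8/kg = $9.83.

$9.83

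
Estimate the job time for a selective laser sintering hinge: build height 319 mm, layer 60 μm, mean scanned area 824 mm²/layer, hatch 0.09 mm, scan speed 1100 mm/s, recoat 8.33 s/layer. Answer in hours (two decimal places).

Layers = ⌈319/0.06⌉ = 5317.
Per-layer scan distance: 824 / 0.09 → 9155.6 mm.
Per-layer scan time = 9155.6 / 1100, so 8.3233 s.
Layer cycle: 8.3233 + 8.33 → 16.6533 s.
5317 layers × 16.6533 s/layer = 88545.5961 s, i.e. 24.60 hours.

24.60 hours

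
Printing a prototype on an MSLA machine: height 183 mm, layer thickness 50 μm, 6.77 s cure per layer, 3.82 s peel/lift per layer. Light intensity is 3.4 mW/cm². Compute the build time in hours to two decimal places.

Number of layers: 183 / 0.05 → 3660 (rounded up).
Cycle time = 6.77 + 3.82, so 10.59 s.
Total = 3660 × 10.59 = 38759.4 s = 10.77 hours.

10.77 hours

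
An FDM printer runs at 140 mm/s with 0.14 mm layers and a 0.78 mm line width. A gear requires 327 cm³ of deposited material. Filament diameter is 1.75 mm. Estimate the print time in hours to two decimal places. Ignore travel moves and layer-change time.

5.94 hours

Bead cross-section: 0.14 × 0.78 → 0.1092 mm².
Path length: 327000 mm³ / 0.1092 mm² → 2994505.5 mm.
Print-move time: 2994505.5 / 140 → 21389.3 s.
21389.3 s = 5.94 hours.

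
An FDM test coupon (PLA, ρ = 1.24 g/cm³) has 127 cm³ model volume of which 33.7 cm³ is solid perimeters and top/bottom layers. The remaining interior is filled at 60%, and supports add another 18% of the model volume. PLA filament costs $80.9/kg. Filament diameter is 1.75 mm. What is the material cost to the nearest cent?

Volume inside the shell: 127 − 33.7 → 93.3 cm³.
Deposited infill = 0.60 × 93.3 = 55.98 cm³.
Support: 0.18 × 127 → 22.86 cm³.
Total extruded = 33.7 + 55.98 + 22.86, so 112.54 cm³.
Mass: 112.54 × 1.24 → 139.5496 g.
At $80.9/kg: 139.5496/1000 × 80.9 = $11.29.

$11.29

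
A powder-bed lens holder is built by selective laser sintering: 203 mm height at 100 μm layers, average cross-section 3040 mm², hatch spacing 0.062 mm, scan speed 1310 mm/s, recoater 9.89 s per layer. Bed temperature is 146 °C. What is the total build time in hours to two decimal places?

Layer count = ceil(203 / 0.1) = 2030.
Hatch length per layer = 3040 / 0.062 = 49032.3 mm.
Scan time per layer = 49032.3 / 1310 = 37.4292 s.
Time per layer = 37.4292 + 9.89, so 47.3192 s.
Total: 2030 × 47.3192 s = 96057.976 s → 26.68 hours.

26.68 hours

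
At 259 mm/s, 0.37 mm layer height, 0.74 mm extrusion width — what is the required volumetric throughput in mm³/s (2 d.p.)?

70.91

Bead cross-section: 0.37 × 0.74 → 0.2738 mm².
Q = v·A = 259 × 0.2738 = 70.91 mm³/s.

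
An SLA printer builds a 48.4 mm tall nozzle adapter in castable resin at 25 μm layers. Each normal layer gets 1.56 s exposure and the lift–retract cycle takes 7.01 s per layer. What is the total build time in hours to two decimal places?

4.61 hours

Layers = ⌈48.4/0.025⌉ = 1936.
Per-layer time = 1.56 + 7.01, so 8.57 s.
Total = 1936 × 8.57 = 16591.52 s = 4.61 hours.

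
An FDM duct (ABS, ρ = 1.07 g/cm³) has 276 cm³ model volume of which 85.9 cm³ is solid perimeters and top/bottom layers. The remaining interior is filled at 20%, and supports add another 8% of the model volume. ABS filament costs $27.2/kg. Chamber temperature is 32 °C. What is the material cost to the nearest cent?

$4.25

Infill region = 276 − 85.9, so 190.1 cm³.
Infill volume: 0.20 × 190.1 → 38.02 cm³.
Support = 0.08 × 276, so 22.08 cm³.
Total extruded: 85.9 + 38.02 + 22.08 → 146 cm³.
Mass = 146 × 1.07 = 156.22 g.
At $27.2/kg: 156.22/1000 × 27.2 = $4.25.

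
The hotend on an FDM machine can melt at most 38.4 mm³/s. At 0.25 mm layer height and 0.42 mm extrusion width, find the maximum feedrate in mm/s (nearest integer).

366 mm/s

A = 0.25 × 0.42, so 0.105 mm².
v_max = Q/A = 38.4/0.105 = 365.71 mm/s → 366 mm/s.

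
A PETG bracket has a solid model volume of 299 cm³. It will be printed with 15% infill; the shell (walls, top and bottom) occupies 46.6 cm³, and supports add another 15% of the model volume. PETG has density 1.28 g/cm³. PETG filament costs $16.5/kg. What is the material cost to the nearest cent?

Infill region: 299 − 46.6 → 252.4 cm³.
Deposited infill = 0.15 × 252.4 = 37.86 cm³.
Support = 0.15 × 299 = 44.85 cm³.
Deposited volume = 46.6 + 37.86 + 44.85 = 129.31 cm³.
Mass = 129.31 × 1.28 = 165.5168 g.
Cost = 165.5168 g / 1000 × $16.5/kg = $2.73.

$2.73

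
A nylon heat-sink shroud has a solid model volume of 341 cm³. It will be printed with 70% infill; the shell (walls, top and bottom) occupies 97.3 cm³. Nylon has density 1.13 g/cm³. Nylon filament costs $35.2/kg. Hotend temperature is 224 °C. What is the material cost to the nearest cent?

Interior volume = 341 − 97.3 = 243.7 cm³.
Infill deposited: 0.70 × 243.7 → 170.59 cm³.
Total extruded = 97.3 + 170.59 = 267.89 cm³.
Mass: 267.89 × 1.13 → 302.7157 g.
At $35.2/kg: 302.7157/1000 × 35.2 = $10.66.

$10.66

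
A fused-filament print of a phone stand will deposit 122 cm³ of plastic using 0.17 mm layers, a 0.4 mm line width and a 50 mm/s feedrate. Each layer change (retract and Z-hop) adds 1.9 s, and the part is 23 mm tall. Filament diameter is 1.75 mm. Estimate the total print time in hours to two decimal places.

Extrusion cross-section = 0.17 × 0.4, so 0.068 mm².
Path length: 122000 mm³ / 0.068 mm² → 1794117.6 mm.
Time extruding: 1794117.6 / 50 → 35882.4 s.
Layers = ⌈23/0.17⌉ = 136.
Z-hop total: 136 × 1.9 → 258.4 s.
Total = 35882.4 + 258.4 = 36140.8 s = 10.04 hours.

10.04 hours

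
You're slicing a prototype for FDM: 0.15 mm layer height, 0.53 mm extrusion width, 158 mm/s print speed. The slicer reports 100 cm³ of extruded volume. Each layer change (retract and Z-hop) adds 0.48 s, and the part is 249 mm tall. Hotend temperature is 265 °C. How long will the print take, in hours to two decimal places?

Bead cross-section = 0.15 × 0.53 = 0.0795 mm².
Path length: 100000 mm³ / 0.0795 mm² → 1257861.6 mm.
Extrusion time = 1257861.6 / 158, so 7961.1 s.
Layers = ⌈249/0.15⌉ = 1660.
Layer-change overhead = 1660 × 0.48 = 796.8 s.
Total = 7961.1 + 796.8 = 8757.9 s = 2.43 hours.

2.43 hours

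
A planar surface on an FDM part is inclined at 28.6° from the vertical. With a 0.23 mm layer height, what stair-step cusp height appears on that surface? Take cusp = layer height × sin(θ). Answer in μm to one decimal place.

sin(28.6°) = 0.4787, so cusp = 0.23 × 0.4787 = 0.110101 mm → 110.1 μm.

110.1 μm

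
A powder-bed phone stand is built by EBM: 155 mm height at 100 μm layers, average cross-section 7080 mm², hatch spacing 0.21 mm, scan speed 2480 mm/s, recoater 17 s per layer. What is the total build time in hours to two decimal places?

Layer count = ceil(155 / 0.1) = 1550.
Scan path per layer = 7080 / 0.21, so 33714.3 mm.
Scan time per layer = 33714.3 / 2480 = 13.5945 s.
Time per layer = 13.5945 + 17, so 30.5945 s.
1550 layers × 30.5945 s/layer = 47421.475 s, i.e. 13.17 hours.

13.17 hours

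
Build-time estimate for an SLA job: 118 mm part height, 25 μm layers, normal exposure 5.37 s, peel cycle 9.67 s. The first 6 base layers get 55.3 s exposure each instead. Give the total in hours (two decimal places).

Layer count = ceil(118 / 0.025) = 4720.
Burn-in layers = 6 × (55.3 + 9.67), so 389.82 s.
Remaining layers: 4714 × (5.37 + 9.67) → 70898.56 s.
Total = 389.82 + 70898.56 = 71288.38 s = 19.80 hours.

19.80 hours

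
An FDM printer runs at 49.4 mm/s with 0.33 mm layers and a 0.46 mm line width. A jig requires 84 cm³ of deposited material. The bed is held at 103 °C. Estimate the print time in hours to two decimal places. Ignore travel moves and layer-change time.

3.11 hours

Line area = 0.33 × 0.46, so 0.1518 mm².
Toolpath length = 84 cm³ / 0.1518 mm² = 84000 / 0.1518 = 553359.7 mm.
Extrusion time = 553359.7 / 49.4, so 11201.6 s.
Converting: 11201.6 s = 3.11 hours.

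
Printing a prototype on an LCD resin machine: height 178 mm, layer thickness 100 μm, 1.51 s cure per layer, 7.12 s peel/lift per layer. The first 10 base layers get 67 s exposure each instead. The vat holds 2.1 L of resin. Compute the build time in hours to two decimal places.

4.45 hours

Layer count = ceil(178 / 0.1) = 1780.
Base layers: 10 × (67 + 7.12) → 741.2 s.
Normal layers: 1770 × (1.51 + 7.12) → 15275.1 s.
Total = 741.2 + 15275.1 = 16016.3 s = 4.45 hours.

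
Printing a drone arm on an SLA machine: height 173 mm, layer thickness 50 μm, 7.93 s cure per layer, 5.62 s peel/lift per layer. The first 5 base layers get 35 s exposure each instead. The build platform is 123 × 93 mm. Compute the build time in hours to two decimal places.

Number of layers: 173 / 0.05 → 3460 (rounded up).
Burn-in layers = 5 × (35 + 5.62), so 203.1 s.
Remaining layers: 3455 × (7.93 + 5.62) → 46815.25 s.
Sum: 203.1 + 46815.25 = 47018.35 s → 13.06 hours.

13.06 hours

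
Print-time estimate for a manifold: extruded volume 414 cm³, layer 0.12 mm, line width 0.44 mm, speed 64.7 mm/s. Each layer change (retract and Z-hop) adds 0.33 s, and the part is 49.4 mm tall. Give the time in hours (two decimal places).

33.70 hours

Bead cross-section: 0.12 × 0.44 → 0.0528 mm².
Total extruded path = 414000/0.0528 = 7840909.1 mm.
Time extruding = 7840909.1 / 64.7 = 121188.7 s.
Layer count = ceil(49.4 / 0.12) = 412.
Z-hop total = 412 × 0.33 = 135.96 s.
Total = 121188.7 + 135.96 = 121324.66 s = 33.70 hours.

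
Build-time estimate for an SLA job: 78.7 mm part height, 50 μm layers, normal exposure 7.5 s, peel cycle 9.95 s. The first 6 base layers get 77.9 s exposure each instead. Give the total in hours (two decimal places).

Number of layers: 78.7 / 0.05 → 1574 (rounded up).
Burn-in layers: 6 × (77.9 + 9.95) → 527.1 s.
Normal layers: 1568 × (7.5 + 9.95) → 27361.6 s.
Sum: 527.1 + 27361.6 = 27888.7 s → 7.75 hours.

7.75 hours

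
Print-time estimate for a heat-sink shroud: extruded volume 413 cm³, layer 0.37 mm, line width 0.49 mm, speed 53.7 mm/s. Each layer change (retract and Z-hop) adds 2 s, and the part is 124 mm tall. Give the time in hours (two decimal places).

11.97 hours

Bead cross-section = 0.37 × 0.49 = 0.1813 mm².
Total extruded path = 413000/0.1813 = 2277992.3 mm.
Time extruding = 2277992.3 / 53.7 = 42420.7 s.
Number of layers: 124 / 0.37 → 336 (rounded up).
Layer-change overhead: 336 × 2 → 672 s.
Total = 42420.7 + 672 = 43092.7 s = 11.97 hours.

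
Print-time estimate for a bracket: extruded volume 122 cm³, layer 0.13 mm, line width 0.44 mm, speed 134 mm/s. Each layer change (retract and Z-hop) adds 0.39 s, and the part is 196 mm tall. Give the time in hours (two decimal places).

4.58 hours

Bead cross-section: 0.13 × 0.44 → 0.0572 mm².
Toolpath length = 122 cm³ / 0.0572 mm² = 122000 / 0.0572 = 2132867.1 mm.
Print-move time: 2132867.1 / 134 → 15916.9 s.
Number of layers: 196 / 0.13 → 1508 (rounded up).
Z-hop total = 1508 × 0.39 = 588.12 s.
Total = 15916.9 + 588.12 = 16505.02 s = 4.58 hours.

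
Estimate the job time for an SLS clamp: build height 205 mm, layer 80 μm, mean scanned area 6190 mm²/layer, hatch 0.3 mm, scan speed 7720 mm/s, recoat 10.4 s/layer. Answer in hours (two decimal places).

Layer count = ceil(205 / 0.08) = 2563.
Scan path per layer: 6190 / 0.3 → 20633.3 mm.
Per-layer scan time: 20633.3 / 7720 → 2.6727 s.
Layer cycle: 2.6727 + 10.4 → 13.0727 s.
2563 layers × 13.0727 s/layer = 33505.3301 s, i.e. 9.31 hours.

9.31 hours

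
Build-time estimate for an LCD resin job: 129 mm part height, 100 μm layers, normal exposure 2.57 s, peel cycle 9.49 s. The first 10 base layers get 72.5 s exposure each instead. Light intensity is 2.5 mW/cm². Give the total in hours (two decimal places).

4.52 hours

Number of layers: 129 / 0.1 → 1290 (rounded up).
Bottom layers = 10 × (72.5 + 9.49), so 819.9 s.
Regular layers: 1280 × (2.57 + 9.49) → 15436.8 s.
Total = 819.9 + 15436.8 = 16256.7 s = 4.52 hours.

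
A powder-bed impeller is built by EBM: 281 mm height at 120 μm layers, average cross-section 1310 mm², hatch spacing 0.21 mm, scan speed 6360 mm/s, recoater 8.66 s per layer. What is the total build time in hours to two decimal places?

Layer count = ceil(281 / 0.12) = 2342.
Scan path per layer: 1310 / 0.21 → 6238.1 mm.
Per-layer scan time: 6238.1 / 6360 → 0.9808 s.
Layer cycle: 0.9808 + 8.66 → 9.6408 s.
Total: 2342 × 9.6408 s = 22578.7536 s → 6.27 hours.

6.27 hours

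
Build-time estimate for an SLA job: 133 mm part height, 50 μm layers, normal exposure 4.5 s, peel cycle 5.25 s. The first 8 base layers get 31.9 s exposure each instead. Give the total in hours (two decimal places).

Layers = ⌈133/0.05⌉ = 2660.
Bottom layers = 8 × (31.9 + 5.25) = 297.2 s.
Normal layers = 2652 × (4.5 + 5.25) = 25857 s.
Sum: 297.2 + 25857 = 26154.2 s → 7.27 hours.

7.27 hours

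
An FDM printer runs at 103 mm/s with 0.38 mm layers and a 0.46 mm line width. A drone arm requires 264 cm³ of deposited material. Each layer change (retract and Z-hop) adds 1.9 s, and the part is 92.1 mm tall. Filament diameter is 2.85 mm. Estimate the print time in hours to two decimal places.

4.20 hours

Bead cross-section = 0.38 × 0.46, so 0.1748 mm².
Path length: 264000 mm³ / 0.1748 mm² → 1510297.5 mm.
Print-move time = 1510297.5 / 103, so 14663.1 s.
Layers = ⌈92.1/0.38⌉ = 243.
Z-hop total: 243 × 1.9 → 461.7 s.
Total = 14663.1 + 461.7 = 15124.8 s = 4.20 hours.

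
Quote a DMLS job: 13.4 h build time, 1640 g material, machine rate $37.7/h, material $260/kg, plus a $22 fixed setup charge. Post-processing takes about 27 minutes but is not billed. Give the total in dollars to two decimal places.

$953.58

Time charge: 37.7 × 13.4 → $505.18.
Feedstock cost: 260 × 1640/1000 → $426.40.
Adding setup: 505.18 + 426.40 + 22 → $953.58.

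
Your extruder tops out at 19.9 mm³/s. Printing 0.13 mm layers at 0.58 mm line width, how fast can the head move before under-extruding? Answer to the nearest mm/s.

264 mm/s

A: 0.13 × 0.58 → 0.0754 mm².
v_max = Q/A = 19.9/0.0754 = 263.93 mm/s → 264 mm/s.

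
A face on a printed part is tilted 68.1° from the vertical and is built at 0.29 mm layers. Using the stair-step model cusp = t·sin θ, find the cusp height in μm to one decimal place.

Cusp = layer height × sin(68.1°) = 0.29 × 0.9278 = 0.269062 mm = 269.1 μm.

269.1 μm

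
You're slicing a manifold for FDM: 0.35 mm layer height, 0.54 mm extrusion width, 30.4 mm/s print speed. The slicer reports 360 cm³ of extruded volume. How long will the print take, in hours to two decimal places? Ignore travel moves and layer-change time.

Bead cross-section = 0.35 × 0.54, so 0.189 mm².
Toolpath length = 360 cm³ / 0.189 mm² = 360000 / 0.189 = 1904761.9 mm.
Extrusion time = 1904761.9 / 30.4 = 62656.6 s.
That's 62656.6 s → 17.40 hours.

17.40 hours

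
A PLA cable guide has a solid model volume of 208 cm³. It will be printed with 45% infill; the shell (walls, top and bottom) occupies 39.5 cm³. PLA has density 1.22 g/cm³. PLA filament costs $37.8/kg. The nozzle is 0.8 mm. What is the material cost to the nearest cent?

Volume inside the shell: 208 − 39.5 → 168.5 cm³.
Infill volume: 0.45 × 168.5 → 75.825 cm³.
Deposited volume = 39.5 + 75.825, so 115.325 cm³.
Mass = 115.325 × 1.22, so 140.6965 g.
Cost = 140.6965 g / 1000 × $37.8/kg = $5.32.

$5.32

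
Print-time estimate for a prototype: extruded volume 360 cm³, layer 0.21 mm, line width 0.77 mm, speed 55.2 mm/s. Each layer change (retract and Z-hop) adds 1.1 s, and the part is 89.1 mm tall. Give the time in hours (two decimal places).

11.33 hours

Line area = 0.21 × 0.77 = 0.1617 mm².
Toolpath length = 360 cm³ / 0.1617 mm² = 360000 / 0.1617 = 2226345.1 mm.
Extrusion time = 2226345.1 / 55.2 = 40332.3 s.
Number of layers: 89.1 / 0.21 → 425 (rounded up).
Layer-change overhead: 425 × 1.1 → 467.5 s.
Altogether 40332.3 + 467.5 = 40799.8 s, i.e. 11.33 hours.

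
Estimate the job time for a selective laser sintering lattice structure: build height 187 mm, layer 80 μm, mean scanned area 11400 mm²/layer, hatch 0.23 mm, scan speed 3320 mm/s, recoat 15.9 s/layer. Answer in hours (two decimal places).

20.02 hours

Layer count = ceil(187 / 0.08) = 2338.
Hatch length per layer = 11400 / 0.23 = 49565.2 mm.
Laser time per layer: 49565.2 / 3320 → 14.9293 s.
Time per layer = 14.9293 + 15.9 = 30.8293 s.
2338 layers × 30.8293 s/layer = 72078.9034 s, i.e. 20.02 hours.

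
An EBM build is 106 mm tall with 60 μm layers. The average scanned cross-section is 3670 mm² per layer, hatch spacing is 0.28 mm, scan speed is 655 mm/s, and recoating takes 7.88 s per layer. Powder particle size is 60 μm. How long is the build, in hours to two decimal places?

13.69 hours

Layer count = ceil(106 / 0.06) = 1767.
Per-layer scan distance = 3670 / 0.28, so 13107.1 mm.
Per-layer scan time = 13107.1 / 655 = 20.0108 s.
Layer cycle: 20.0108 + 7.88 → 27.8908 s.
Build time = 1767 × 27.8908 = 49283.0436 s = 13.69 hours.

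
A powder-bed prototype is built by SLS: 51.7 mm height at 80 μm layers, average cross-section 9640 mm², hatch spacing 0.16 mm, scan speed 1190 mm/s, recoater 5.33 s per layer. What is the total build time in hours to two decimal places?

Layers = ⌈51.7/0.08⌉ = 647.
Per-layer scan distance = 9640 / 0.16 = 60250 mm.
Per-layer scan time = 60250 / 1190 = 50.6303 s.
Time per layer = 50.6303 + 5.33, so 55.9603 s.
Build time = 647 × 55.9603 = 36206.3141 s = 10.06 hours.

10.06 hours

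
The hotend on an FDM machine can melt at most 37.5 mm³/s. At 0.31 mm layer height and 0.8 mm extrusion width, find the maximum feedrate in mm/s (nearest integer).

151 mm/s

Extrusion cross-section = 0.31 × 0.8, so 0.248 mm².
Max speed = 37.5 / 0.248 = 151.21 ≈ 151 mm/s.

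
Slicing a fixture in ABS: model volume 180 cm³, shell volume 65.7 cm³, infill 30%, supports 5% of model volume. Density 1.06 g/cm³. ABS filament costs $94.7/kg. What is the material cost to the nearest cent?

Volume inside the shell = 180 − 65.7 = 114.3 cm³.
Infill volume = 0.30 × 114.3, so 34.29 cm³.
Support = 0.05 × 180, so 9 cm³.
Total printed volume: 65.7 + 34.29 + 9 → 108.99 cm³.
Mass: 108.99 × 1.06 → 115.5294 g.
Cost = 115.5294 g / 1000 × $94.7/kg = $10.94.

$10.94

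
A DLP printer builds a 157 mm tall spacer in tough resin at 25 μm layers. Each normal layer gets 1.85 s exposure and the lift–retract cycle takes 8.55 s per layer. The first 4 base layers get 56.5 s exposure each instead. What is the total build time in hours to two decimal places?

18.20 hours

Number of layers: 157 / 0.025 → 6280 (rounded up).
Base layers = 4 × (56.5 + 8.55), so 260.2 s.
Normal layers = 6276 × (1.85 + 8.55), so 65270.4 s.
Total = 260.2 + 65270.4 = 65530.6 s = 18.20 hours.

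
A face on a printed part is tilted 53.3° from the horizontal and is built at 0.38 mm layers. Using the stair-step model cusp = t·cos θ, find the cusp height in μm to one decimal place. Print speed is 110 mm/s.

227.1 μm

h_c = t·cos θ = 0.38 × 0.5976 = 0.227088 mm (227.1 μm).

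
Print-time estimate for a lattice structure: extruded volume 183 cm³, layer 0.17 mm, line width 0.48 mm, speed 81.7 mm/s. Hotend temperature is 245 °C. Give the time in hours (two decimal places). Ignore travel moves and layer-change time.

Line area = 0.17 × 0.48, so 0.0816 mm².
Total extruded path = 183000/0.0816 = 2242647.1 mm.
Extrusion time = 2242647.1 / 81.7, so 27449.8 s.
That's 27449.8 s → 7.62 hours.

7.62 hours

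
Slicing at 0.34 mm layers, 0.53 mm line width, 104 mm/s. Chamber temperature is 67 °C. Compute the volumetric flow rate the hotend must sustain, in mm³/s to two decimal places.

18.74

Extrusion cross-section: 0.34 × 0.53 → 0.1802 mm².
Volumetric flow = 104 × 0.1802 = 18.74 mm³/s.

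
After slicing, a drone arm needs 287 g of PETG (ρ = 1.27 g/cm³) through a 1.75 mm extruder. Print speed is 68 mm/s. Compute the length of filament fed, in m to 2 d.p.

Volume = 287 g / 1.27 g·cm⁻³ = 225.9843 cm³ = 225984.3 mm³.
A = π r² = π × 0.875² = 2.4053 mm².
L = V/A = 225984.3/2.4053 = 93952.65 mm → 93.95 m.

93.95 m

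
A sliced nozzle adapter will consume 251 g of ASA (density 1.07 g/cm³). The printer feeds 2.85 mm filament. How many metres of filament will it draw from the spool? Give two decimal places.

Extruded volume: 251/1.07 = 234.5794 cm³ (234579.4 mm³).
Cross-section of 2.85 mm filament: π·(2.85/2)² = 6.3794 mm².
L = V/A = 234579.4/6.3794 = 36771.39 mm → 36.77 m.

36.77 m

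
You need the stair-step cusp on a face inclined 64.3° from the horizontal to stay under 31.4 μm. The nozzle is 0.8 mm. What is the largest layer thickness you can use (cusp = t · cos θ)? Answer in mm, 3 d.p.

0.072 mm

Layer height = cusp / cos(64.3°) = 0.0314 / 0.4337 = 0.072 mm.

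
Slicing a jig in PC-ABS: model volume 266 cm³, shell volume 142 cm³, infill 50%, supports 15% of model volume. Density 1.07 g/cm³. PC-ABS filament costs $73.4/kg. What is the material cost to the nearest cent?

$19.16

Volume inside the shell = 266 − 142, so 124 cm³.
Infill volume: 0.50 × 124 → 62 cm³.
Support = 0.15 × 266, so 39.9 cm³.
Deposited volume = 142 + 62 + 39.9 = 243.9 cm³.
Mass: 243.9 × 1.07 → 260.973 g.
At $73.4/kg: 260.973/1000 × 73.4 = $19.16.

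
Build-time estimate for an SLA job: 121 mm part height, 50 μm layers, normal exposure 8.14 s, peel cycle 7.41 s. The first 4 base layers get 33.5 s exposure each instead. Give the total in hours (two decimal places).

10.48 hours

Layer count = ceil(121 / 0.05) = 2420.
Burn-in layers = 4 × (33.5 + 7.41), so 163.64 s.
Regular layers: 2416 × (8.14 + 7.41) → 37568.8 s.
Sum: 163.64 + 37568.8 = 37732.44 s → 10.48 hours.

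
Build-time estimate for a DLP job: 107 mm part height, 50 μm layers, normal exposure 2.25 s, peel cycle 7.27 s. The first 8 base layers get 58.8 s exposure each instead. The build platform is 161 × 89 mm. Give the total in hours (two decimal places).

5.78 hours

Layers = ⌈107/0.05⌉ = 2140.
Base layers: 8 × (58.8 + 7.27) → 528.56 s.
Regular layers = 2132 × (2.25 + 7.27) = 20296.64 s.
Total = 528.56 + 20296.64 = 20825.2 s = 5.78 hours.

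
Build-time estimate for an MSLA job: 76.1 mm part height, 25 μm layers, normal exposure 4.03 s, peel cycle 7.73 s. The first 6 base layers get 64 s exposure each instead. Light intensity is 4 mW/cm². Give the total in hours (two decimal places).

Layers = ⌈76.1/0.025⌉ = 3044.
Bottom layers = 6 × (64 + 7.73), so 430.38 s.
Remaining layers = 3038 × (4.03 + 7.73) = 35726.88 s.
Sum: 430.38 + 35726.88 = 36157.26 s → 10.04 hours.

10.04 hours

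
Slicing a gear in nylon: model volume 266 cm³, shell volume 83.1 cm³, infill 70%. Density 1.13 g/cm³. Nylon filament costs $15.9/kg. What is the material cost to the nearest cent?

Interior volume = 266 − 83.1 = 182.9 cm³.
Infill deposited = 0.70 × 182.9, so 128.03 cm³.
Deposited volume = 83.1 + 128.03 = 211.13 cm³.
Mass = 211.13 × 1.13 = 238.5769 g.
At $15.9/kg: 238.5769/1000 × 15.9 = $3.79.

$3.79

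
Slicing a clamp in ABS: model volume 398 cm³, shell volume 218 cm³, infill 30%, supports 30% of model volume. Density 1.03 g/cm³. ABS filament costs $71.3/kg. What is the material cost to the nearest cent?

Interior volume = 398 − 218 = 180 cm³.
Infill volume = 0.30 × 180, so 54 cm³.
Support = 0.30 × 398 = 119.4 cm³.
Total printed volume = 218 + 54 + 119.4, so 391.4 cm³.
Mass = 391.4 × 1.03 = 403.142 g.
At $71.3/kg: 403.142/1000 × 71.3 = $28.74.

$28.74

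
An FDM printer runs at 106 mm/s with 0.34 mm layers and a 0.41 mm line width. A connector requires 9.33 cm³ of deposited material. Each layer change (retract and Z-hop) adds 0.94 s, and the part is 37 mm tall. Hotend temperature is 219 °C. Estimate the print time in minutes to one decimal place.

Line area = 0.34 × 0.41 = 0.1394 mm².
Total extruded path = 9330/0.1394 = 66929.7 mm.
Extrusion time = 66929.7 / 106 = 631.4 s.
Layer count = ceil(37 / 0.34) = 109.
Layer-change overhead = 109 × 0.94 = 102.46 s.
Altogether 631.4 + 102.46 = 733.86 s, i.e. 12.2 minutes.

12.2 minutes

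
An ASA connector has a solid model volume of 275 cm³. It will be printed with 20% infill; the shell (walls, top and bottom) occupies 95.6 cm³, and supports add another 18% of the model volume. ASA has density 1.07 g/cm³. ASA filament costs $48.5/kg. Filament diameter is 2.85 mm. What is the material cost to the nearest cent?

Interior volume = 275 − 95.6 = 179.4 cm³.
Deposited infill = 0.20 × 179.4 = 35.88 cm³.
Support = 0.18 × 275, so 49.5 cm³.
Deposited volume = 95.6 + 35.88 + 49.5 = 180.98 cm³.
Mass: 180.98 × 1.07 → 193.6486 g.
Cost = 193.6486 g / 1000 × $48.5/kg = $9.39.

$9.39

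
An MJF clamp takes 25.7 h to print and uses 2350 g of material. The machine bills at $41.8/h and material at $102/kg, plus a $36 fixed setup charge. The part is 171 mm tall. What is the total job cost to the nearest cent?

$1349.96

Machine cost: 41.8 × 25.7 → $1074.26.
Feedstock cost: 102 × 2350/1000 → $239.70.
Total = 1074.26 + 239.70 + 36 = $1349.96.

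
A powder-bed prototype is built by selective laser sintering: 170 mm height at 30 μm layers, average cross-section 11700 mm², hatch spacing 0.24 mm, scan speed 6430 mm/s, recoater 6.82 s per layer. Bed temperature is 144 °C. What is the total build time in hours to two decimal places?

22.67 hours

Number of layers: 170 / 0.03 → 5667 (rounded up).
Hatch length per layer: 11700 / 0.24 → 48750 mm.
Scan time per layer = 48750 / 6430, so 7.5816 s.
Layer cycle: 7.5816 + 6.82 → 14.4016 s.
Build time = 5667 × 14.4016 = 81613.8672 s = 22.67 hours.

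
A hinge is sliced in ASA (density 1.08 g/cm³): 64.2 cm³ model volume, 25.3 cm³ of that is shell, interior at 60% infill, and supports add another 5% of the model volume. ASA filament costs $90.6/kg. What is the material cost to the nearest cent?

Volume inside the shell = 64.2 − 25.3, so 38.9 cm³.
Infill volume = 0.60 × 38.9 = 23.34 cm³.
Support: 0.05 × 64.2 → 3.21 cm³.
Total printed volume = 25.3 + 23.34 + 3.21 = 51.85 cm³.
Mass = 51.85 × 1.08 = 55.998 g.
At $90.6/kg: 55.998/1000 × 90.6 = $5.07.

$5.07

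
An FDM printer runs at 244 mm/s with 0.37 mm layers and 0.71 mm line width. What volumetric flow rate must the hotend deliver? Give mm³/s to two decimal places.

64.10

Extrusion cross-section: 0.37 × 0.71 → 0.2627 mm².
Volumetric flow = 244 × 0.2627 = 64.10 mm³/s.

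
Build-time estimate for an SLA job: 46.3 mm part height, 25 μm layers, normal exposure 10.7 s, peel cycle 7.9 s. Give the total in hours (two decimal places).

Layer count = ceil(46.3 / 0.025) = 1852.
Cycle time = 10.7 + 7.9 = 18.6 s.
Total = 1852 × 18.6 = 34447.2 s = 9.57 hours.

9.57 hours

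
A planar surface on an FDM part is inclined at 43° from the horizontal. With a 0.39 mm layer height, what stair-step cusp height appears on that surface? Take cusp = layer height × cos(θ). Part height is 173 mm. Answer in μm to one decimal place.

285.2 μm

cos(43°) = 0.7314, so cusp = 0.39 × 0.7314 = 0.285246 mm → 285.2 μm.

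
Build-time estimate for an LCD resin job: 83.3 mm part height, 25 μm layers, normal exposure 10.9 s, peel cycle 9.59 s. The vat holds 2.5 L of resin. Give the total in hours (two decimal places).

18.96 hours

Number of layers: 83.3 / 0.025 → 3332 (rounded up).
Per-layer time = 10.9 + 9.59, so 20.49 s.
Total = 3332 × 20.49 = 68272.68 s = 18.96 hours.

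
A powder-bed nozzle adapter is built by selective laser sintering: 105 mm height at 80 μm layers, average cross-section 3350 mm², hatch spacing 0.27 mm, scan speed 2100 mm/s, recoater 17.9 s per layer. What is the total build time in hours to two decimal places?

8.68 hours

Layers = ⌈105/0.08⌉ = 1313.
Per-layer scan distance: 3350 / 0.27 → 12407.4 mm.
Laser time per layer = 12407.4 / 2100 = 5.9083 s.
Per-layer time = 5.9083 + 17.9 = 23.8083 s.
Build time = 1313 × 23.8083 = 31260.2979 s = 8.68 hours.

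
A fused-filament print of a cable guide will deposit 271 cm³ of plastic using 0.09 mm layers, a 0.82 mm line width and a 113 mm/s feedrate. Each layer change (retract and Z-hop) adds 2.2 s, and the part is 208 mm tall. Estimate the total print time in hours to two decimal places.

10.44 hours

Line area = 0.09 × 0.82, so 0.0738 mm².
Path length: 271000 mm³ / 0.0738 mm² → 3672086.7 mm.
Extrusion time = 3672086.7 / 113 = 32496.3 s.
Layer count = ceil(208 / 0.09) = 2312.
Layer-change overhead = 2312 × 2.2, so 5086.4 s.
Total = 32496.3 + 5086.4 = 37582.7 s = 10.44 hours.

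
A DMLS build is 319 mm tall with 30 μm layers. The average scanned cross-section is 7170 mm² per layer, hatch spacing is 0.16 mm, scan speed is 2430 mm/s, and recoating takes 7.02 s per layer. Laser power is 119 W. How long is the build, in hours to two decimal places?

Number of layers: 319 / 0.03 → 10634 (rounded up).
Per-layer scan distance: 7170 / 0.16 → 44812.5 mm.
Per-layer scan time: 44812.5 / 2430 → 18.4414 s.
Layer cycle: 18.4414 + 7.02 → 25.4614 s.
10634 layers × 25.4614 s/layer = 270756.5276 s, i.e. 75.21 hours.

75.21 hours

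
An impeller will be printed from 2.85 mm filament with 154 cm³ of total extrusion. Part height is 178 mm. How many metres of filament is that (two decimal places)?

Filament cross-section = π × (2.85/2)² = 6.3794 mm².
L = 154000 mm³ / 6.3794 mm² = 24140.2 mm, i.e. 24.14 m.

24.14 m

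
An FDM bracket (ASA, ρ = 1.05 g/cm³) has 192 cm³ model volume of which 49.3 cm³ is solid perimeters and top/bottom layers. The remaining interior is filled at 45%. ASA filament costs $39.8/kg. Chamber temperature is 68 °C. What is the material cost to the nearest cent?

$4.74

Infill region = 192 − 49.3 = 142.7 cm³.
Infill deposited = 0.45 × 142.7 = 64.215 cm³.
Deposited volume: 49.3 + 64.215 → 113.515 cm³.
Mass: 113.515 × 1.05 → 119.19075 g.
At $39.8/kg: 119.19075/1000 × 39.8 = $4.74.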